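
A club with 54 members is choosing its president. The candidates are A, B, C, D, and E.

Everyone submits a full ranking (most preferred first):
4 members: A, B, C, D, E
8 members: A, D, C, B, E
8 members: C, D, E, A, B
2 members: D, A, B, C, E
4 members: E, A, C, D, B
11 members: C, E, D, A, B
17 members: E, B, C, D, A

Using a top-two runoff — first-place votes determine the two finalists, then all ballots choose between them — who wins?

C

Round 1 first-place votes: A 12, B 0, C 19, D 2, E 21. E and C advance.
Runoff: E is ranked above C on 21 ballots, C above E on 33.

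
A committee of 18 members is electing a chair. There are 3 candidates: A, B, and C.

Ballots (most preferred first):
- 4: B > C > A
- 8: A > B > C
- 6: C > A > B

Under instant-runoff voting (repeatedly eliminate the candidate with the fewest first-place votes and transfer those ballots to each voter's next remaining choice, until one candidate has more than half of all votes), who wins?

C

Round 1: A 8, B 4, C 6. B eliminated.
Round 2: A 8, C 10. C has a majority (≥10).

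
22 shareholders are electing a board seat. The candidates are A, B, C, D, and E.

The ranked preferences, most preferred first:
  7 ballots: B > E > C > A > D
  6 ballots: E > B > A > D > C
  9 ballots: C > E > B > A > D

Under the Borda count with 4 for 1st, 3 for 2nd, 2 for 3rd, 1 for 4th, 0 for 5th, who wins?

E

A: 7×1 + 6×2 + 9×1 = 28
B: 7×4 + 6×3 + 9×2 = 64
C: 7×2 + 6×0 + 9×4 = 50
D: 7×0 + 6×1 + 9×0 = 6
E: 7×3 + 6×4 + 9×3 = 72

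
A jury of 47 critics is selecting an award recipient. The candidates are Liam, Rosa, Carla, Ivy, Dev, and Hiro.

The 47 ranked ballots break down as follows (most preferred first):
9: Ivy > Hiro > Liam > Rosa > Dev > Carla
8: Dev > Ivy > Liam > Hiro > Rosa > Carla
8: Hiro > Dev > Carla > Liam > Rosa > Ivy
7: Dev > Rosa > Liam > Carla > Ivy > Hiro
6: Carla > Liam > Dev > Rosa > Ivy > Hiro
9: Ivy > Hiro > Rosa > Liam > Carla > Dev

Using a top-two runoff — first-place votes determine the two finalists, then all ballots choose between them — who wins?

Round 1 first-place votes: Liam 0, Rosa 0, Carla 6, Ivy 18, Dev 15, Hiro 8. Ivy and Dev advance.
Runoff: Ivy is ranked above Dev on 18 ballots, Dev above Ivy on 29.

Dev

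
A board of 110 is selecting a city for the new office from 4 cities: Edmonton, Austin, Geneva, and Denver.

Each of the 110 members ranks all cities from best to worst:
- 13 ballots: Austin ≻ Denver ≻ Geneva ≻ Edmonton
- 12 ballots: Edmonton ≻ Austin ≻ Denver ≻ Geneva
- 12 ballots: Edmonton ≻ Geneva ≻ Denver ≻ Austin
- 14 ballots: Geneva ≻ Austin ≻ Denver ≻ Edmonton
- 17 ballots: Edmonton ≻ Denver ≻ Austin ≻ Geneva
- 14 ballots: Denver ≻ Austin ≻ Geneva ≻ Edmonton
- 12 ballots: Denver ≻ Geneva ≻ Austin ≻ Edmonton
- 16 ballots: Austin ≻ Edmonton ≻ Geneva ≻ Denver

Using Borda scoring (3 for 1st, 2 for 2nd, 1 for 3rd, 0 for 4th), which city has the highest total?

Austin

Edmonton: 13×0 + 12×3 + 12×3 + 14×0 + 17×3 + 14×0 + 12×0 + 16×2 = 155
Austin: 13×3 + 12×2 + 12×0 + 14×2 + 17×1 + 14×2 + 12×1 + 16×3 = 196
Geneva: 13×1 + 12×0 + 12×2 + 14×3 + 17×0 + 14×1 + 12×2 + 16×1 = 133
Denver: 13×2 + 12×1 + 12×1 + 14×1 + 17×2 + 14×3 + 12×3 + 16×0 = 176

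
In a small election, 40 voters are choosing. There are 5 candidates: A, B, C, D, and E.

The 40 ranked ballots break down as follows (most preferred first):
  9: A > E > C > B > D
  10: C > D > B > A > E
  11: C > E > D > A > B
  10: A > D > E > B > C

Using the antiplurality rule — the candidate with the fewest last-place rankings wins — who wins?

A

Last-place votes: A 0, B 11, C 10, D 9, E 10.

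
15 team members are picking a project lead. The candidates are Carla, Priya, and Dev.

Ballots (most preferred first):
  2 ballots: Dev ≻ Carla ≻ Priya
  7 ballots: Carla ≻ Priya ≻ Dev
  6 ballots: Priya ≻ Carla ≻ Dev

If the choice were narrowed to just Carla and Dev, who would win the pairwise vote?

Carla

Carla is ranked above Dev on 13 ballots; Dev above Carla on 2.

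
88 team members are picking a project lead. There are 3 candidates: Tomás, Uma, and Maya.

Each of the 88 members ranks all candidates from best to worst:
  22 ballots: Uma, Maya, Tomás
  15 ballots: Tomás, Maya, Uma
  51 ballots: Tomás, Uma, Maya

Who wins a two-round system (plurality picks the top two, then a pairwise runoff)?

Tomás

Round 1 first-place votes: Tomás 66, Uma 22, Maya 0. Tomás and Uma advance.
Runoff: Tomás is ranked above Uma on 66 ballots, Uma above Tomás on 22.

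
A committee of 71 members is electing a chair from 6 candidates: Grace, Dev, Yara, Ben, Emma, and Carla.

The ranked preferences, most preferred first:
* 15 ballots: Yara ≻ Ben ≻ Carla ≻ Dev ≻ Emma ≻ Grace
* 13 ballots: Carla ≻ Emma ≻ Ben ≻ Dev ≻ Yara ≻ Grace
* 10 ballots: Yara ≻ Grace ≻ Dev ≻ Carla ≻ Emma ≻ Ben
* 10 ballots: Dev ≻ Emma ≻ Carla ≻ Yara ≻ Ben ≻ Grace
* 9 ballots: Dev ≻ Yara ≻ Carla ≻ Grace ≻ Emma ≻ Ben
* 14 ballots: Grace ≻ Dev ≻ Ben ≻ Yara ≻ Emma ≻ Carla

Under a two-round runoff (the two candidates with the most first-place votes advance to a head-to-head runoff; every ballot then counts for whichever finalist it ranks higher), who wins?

Dev

Round 1 first-place votes: Grace 14, Dev 19, Yara 25, Ben 0, Emma 0, Carla 13. Yara and Dev advance.
Runoff: Yara is ranked above Dev on 25 ballots, Dev above Yara on 46.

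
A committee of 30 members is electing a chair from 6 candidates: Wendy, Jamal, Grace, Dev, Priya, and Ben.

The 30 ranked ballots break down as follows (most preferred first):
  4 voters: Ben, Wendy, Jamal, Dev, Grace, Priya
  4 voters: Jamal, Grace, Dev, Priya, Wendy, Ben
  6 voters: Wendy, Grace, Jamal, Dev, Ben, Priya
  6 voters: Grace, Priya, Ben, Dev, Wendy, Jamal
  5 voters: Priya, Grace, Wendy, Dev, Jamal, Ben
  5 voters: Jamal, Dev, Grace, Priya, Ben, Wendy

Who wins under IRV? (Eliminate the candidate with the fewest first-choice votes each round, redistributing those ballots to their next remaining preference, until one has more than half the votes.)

Grace

Round 1: Wendy 6, Jamal 9, Grace 6, Dev 0, Priya 5, Ben 4. Dev eliminated.
Round 2: Wendy 6, Jamal 9, Grace 6, Priya 5, Ben 4. Ben eliminated.
Round 3: Wendy 10, Jamal 9, Grace 6, Priya 5. Priya eliminated.
Round 4: Wendy 10, Jamal 9, Grace 11. Jamal eliminated.
Round 5: Wendy 10, Grace 20. Grace has a majority (≥16).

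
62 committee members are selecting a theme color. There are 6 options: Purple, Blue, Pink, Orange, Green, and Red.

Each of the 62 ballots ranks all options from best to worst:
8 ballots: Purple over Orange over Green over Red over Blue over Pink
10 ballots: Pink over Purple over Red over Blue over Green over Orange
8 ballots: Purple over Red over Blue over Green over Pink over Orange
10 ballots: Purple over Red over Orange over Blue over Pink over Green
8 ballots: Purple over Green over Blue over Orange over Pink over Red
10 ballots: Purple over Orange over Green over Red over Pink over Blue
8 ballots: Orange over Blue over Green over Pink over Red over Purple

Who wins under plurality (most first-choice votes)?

First-place votes: Purple 44, Blue 0, Pink 10, Orange 8, Green 0, Red 0.

Purple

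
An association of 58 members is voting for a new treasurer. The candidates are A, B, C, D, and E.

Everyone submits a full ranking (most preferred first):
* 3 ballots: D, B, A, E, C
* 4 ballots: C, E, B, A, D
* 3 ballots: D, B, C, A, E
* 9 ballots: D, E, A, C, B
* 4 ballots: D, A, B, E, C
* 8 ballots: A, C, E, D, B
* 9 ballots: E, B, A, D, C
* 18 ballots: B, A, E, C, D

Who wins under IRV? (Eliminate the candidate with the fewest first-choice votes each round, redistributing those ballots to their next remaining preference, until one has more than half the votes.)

E

Round 1: A 8, B 18, C 4, D 19, E 9. C eliminated.
Round 2: A 8, B 18, D 19, E 13. A eliminated.
Round 3: B 18, D 19, E 21. B eliminated.
Round 4: D 19, E 39. E has a majority (≥30).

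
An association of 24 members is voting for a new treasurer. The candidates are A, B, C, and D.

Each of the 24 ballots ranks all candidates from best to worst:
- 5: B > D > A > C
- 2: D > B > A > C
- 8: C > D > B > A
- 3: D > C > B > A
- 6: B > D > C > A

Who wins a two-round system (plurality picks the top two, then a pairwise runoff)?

Round 1 first-place votes: A 0, B 11, C 8, D 5. B and C advance.
Runoff: B is ranked above C on 13 ballots, C above B on 11.

B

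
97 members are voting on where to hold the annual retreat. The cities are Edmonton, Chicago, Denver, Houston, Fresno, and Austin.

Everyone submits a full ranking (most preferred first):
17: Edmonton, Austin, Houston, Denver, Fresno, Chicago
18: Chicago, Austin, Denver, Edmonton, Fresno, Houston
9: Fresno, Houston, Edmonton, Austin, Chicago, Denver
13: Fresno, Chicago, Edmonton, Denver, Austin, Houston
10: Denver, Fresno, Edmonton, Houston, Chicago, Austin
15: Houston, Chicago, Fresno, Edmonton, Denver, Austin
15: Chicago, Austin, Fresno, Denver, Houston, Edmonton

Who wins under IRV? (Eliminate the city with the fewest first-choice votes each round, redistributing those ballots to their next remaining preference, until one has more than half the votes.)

Round 1: Edmonton 17, Chicago 33, Denver 10, Houston 15, Fresno 22, Austin 0. Austin eliminated.
Round 2: Edmonton 17, Chicago 33, Denver 10, Houston 15, Fresno 22. Denver eliminated.
Round 3: Edmonton 17, Chicago 33, Houston 15, Fresno 32. Houston eliminated.
Round 4: Edmonton 17, Chicago 48, Fresno 32. Edmonton eliminated.
Round 5: Chicago 48, Fresno 49. Fresno has a majority (≥49).

Fresno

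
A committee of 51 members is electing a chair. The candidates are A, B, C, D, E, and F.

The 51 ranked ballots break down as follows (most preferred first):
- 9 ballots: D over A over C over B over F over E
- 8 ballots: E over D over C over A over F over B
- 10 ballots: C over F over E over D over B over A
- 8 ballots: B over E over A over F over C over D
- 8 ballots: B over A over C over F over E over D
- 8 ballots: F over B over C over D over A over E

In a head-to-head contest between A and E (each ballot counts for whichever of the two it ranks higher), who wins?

E

A is ranked above E on 25 ballots; E above A on 26.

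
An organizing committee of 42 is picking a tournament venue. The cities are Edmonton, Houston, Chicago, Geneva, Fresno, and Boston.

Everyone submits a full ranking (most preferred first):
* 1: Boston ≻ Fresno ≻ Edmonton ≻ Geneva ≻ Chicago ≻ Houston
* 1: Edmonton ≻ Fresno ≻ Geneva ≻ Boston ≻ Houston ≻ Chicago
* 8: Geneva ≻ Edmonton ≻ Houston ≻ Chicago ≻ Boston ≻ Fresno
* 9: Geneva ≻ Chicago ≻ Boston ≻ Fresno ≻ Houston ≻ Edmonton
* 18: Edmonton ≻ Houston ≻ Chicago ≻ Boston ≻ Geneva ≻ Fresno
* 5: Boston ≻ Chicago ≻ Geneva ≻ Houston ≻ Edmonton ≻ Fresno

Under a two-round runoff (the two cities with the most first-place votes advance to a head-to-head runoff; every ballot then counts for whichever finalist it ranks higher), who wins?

Geneva

Round 1 first-place votes: Edmonton 19, Houston 0, Chicago 0, Geneva 17, Fresno 0, Boston 6. Edmonton and Geneva advance.
Runoff: Edmonton is ranked above Geneva on 20 ballots, Geneva above Edmonton on 22.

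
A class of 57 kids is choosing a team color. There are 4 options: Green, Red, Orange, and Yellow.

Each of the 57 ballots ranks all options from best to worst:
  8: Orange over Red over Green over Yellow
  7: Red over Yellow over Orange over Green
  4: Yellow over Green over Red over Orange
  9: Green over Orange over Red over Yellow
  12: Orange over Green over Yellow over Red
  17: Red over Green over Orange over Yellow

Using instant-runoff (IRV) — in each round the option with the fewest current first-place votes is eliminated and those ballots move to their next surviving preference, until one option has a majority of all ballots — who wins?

Round 1: Green 9, Red 24, Orange 20, Yellow 4. Yellow eliminated.
Round 2: Green 13, Red 24, Orange 20. Green eliminated.
Round 3: Red 28, Orange 29. Orange has a majority (≥29).

Orange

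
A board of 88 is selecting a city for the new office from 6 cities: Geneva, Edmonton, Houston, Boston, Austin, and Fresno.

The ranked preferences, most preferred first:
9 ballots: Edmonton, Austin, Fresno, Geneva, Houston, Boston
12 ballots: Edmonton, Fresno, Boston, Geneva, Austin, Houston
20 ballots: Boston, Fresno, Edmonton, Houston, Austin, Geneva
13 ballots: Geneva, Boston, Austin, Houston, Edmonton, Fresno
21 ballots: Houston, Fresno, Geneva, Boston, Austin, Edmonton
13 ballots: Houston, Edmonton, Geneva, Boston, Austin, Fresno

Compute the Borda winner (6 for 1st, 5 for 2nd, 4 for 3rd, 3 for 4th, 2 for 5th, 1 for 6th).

Geneva: 9×3 + 12×3 + 20×1 + 13×6 + 21×4 + 13×4 = 297
Edmonton: 9×6 + 12×6 + 20×4 + 13×2 + 21×1 + 13×5 = 318
Houston: 9×2 + 12×1 + 20×3 + 13×3 + 21×6 + 13×6 = 333
Boston: 9×1 + 12×4 + 20×6 + 13×5 + 21×3 + 13×3 = 344
Austin: 9×5 + 12×2 + 20×2 + 13×4 + 21×2 + 13×2 = 229
Fresno: 9×4 + 12×5 + 20×5 + 13×1 + 21×5 + 13×1 = 327

Boston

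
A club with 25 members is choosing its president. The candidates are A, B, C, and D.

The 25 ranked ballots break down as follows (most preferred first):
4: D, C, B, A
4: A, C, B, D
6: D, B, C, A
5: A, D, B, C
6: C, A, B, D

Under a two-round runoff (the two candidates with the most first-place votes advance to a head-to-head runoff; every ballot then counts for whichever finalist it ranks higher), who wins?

Round 1 first-place votes: A 9, B 0, C 6, D 10. D and A advance.
Runoff: D is ranked above A on 10 ballots, A above D on 15.

A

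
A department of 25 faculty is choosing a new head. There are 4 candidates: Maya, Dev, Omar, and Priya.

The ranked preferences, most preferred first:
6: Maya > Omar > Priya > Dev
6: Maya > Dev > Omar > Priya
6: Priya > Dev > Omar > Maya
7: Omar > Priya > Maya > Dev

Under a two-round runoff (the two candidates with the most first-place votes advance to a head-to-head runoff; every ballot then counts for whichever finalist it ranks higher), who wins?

Omar

Round 1 first-place votes: Maya 12, Dev 0, Omar 7, Priya 6. Maya and Omar advance.
Runoff: Maya is ranked above Omar on 12 ballots, Omar above Maya on 13.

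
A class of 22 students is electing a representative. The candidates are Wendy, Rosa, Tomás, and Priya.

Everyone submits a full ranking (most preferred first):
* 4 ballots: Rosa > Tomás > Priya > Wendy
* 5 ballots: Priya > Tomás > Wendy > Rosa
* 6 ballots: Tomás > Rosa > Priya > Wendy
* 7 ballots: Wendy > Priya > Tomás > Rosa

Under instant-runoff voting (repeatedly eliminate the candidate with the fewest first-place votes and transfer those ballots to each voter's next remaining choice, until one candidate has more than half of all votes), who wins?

Tomás

Round 1: Wendy 7, Rosa 4, Tomás 6, Priya 5. Rosa eliminated.
Round 2: Wendy 7, Tomás 10, Priya 5. Priya eliminated.
Round 3: Wendy 7, Tomás 15. Tomás has a majority (≥12).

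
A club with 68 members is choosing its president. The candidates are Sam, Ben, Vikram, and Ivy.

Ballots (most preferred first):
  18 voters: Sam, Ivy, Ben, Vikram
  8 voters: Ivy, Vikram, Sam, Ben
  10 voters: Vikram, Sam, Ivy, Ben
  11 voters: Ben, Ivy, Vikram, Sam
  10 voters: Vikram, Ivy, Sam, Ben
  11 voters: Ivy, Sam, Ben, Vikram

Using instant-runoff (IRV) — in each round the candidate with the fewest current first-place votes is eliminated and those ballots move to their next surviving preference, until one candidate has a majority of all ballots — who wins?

Round 1: Sam 18, Ben 11, Vikram 20, Ivy 19. Ben eliminated.
Round 2: Sam 18, Vikram 20, Ivy 30. Sam eliminated.
Round 3: Vikram 20, Ivy 48. Ivy has a majority (≥35).

Ivy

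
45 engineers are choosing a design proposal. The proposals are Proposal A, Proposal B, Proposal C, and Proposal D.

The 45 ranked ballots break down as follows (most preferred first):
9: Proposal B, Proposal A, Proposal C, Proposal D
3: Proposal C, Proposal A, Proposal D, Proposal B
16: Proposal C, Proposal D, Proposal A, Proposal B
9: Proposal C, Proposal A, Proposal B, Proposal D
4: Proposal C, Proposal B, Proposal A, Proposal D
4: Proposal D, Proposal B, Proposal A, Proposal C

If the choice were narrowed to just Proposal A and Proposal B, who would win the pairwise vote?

Proposal A is ranked above Proposal B on 28 ballots; Proposal B above Proposal A on 17.

Proposal A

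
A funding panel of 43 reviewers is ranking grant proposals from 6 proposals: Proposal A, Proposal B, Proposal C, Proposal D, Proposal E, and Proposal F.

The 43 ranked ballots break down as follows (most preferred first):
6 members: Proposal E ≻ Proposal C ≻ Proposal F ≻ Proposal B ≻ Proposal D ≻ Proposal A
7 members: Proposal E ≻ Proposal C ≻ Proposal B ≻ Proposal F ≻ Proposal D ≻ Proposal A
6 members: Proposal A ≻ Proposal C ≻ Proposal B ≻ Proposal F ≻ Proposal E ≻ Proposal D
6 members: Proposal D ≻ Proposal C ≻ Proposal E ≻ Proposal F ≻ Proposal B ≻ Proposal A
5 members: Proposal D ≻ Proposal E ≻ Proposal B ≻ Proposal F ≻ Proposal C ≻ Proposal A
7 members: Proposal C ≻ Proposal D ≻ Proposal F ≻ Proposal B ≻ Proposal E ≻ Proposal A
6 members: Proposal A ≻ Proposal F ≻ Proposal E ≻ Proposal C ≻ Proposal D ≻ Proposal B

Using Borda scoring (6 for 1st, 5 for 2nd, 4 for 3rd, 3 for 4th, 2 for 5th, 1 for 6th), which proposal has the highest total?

Proposal A: 6×1 + 7×1 + 6×6 + 6×1 + 5×1 + 7×1 + 6×6 = 103
Proposal B: 6×3 + 7×4 + 6×4 + 6×2 + 5×4 + 7×3 + 6×1 = 129
Proposal C: 6×5 + 7×5 + 6×5 + 6×5 + 5×2 + 7×6 + 6×3 = 195
Proposal D: 6×2 + 7×2 + 6×1 + 6×6 + 5×6 + 7×5 + 6×2 = 145
Proposal E: 6×6 + 7×6 + 6×2 + 6×4 + 5×5 + 7×2 + 6×4 = 177
Proposal F: 6×4 + 7×3 + 6×3 + 6×3 + 5×3 + 7×4 + 6×5 = 154

Proposal C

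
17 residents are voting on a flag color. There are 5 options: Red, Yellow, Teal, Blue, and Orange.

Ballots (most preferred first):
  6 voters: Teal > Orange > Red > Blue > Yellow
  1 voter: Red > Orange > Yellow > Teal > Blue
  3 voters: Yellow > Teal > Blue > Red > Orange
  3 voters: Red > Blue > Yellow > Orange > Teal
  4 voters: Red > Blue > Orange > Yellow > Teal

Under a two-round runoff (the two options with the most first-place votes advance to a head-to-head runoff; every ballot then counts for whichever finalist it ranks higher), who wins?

Teal

Round 1 first-place votes: Red 8, Yellow 3, Teal 6, Blue 0, Orange 0. Red and Teal advance.
Runoff: Red is ranked above Teal on 8 ballots, Teal above Red on 9.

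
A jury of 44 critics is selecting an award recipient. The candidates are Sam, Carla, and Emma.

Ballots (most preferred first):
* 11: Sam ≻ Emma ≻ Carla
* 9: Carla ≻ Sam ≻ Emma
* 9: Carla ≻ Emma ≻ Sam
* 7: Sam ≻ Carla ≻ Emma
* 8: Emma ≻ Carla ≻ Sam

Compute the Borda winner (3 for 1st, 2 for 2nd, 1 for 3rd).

Sam: 11×3 + 9×2 + 9×1 + 7×3 + 8×1 = 89
Carla: 11×1 + 9×3 + 9×3 + 7×2 + 8×2 = 95
Emma: 11×2 + 9×1 + 9×2 + 7×1 + 8×3 = 80

Carla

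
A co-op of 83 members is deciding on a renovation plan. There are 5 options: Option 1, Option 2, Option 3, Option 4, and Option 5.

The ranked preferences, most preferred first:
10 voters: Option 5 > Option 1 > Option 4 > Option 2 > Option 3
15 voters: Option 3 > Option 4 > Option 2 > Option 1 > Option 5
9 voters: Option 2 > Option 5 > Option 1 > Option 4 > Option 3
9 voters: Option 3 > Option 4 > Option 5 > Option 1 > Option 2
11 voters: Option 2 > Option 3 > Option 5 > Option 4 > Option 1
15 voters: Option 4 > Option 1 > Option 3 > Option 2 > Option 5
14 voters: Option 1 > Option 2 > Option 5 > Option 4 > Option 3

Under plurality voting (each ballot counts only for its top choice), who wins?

First-place votes: Option 1 14, Option 2 20, Option 3 24, Option 4 15, Option 5 10.

Option 3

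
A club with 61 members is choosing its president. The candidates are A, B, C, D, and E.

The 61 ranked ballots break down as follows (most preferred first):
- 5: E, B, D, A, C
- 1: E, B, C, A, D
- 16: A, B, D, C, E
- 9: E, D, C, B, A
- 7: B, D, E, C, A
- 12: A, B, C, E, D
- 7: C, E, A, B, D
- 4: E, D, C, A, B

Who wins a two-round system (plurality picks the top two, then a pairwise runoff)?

E

Round 1 first-place votes: A 28, B 7, C 7, D 0, E 19. A and E advance.
Runoff: A is ranked above E on 28 ballots, E above A on 33.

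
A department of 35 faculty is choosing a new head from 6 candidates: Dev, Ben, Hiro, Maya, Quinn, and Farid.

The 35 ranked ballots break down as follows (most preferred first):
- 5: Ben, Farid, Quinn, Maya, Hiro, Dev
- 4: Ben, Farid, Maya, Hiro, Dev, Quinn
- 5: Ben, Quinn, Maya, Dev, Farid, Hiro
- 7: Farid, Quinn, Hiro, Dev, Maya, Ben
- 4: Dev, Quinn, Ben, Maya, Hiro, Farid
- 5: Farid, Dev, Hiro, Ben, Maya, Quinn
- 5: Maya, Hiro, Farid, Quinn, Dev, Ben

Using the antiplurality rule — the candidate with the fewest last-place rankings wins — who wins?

Last-place votes: Dev 5, Ben 12, Hiro 5, Maya 0, Quinn 9, Farid 4.

Maya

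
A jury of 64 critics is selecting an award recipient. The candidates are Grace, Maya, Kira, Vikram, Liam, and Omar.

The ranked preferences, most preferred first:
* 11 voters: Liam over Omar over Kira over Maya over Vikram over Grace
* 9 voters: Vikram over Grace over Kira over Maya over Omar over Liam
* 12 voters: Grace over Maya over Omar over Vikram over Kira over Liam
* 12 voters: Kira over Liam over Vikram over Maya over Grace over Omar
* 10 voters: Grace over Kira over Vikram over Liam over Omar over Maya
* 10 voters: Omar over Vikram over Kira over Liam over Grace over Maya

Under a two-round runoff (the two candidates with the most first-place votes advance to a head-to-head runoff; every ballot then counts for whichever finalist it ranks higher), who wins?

Kira

Round 1 first-place votes: Grace 22, Maya 0, Kira 12, Vikram 9, Liam 11, Omar 10. Grace and Kira advance.
Runoff: Grace is ranked above Kira on 31 ballots, Kira above Grace on 33.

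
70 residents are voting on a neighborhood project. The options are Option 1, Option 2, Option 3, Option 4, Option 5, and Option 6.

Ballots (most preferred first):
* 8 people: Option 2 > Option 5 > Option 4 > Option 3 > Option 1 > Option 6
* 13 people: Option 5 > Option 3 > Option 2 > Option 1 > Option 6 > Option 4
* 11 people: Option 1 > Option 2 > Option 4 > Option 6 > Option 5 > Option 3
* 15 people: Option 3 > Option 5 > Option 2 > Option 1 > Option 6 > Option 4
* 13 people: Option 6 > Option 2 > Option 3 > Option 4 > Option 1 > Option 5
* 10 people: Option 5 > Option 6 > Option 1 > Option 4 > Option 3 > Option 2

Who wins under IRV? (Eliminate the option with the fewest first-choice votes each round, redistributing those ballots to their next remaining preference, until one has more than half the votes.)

Round 1: Option 1 11, Option 2 8, Option 3 15, Option 4 0, Option 5 23, Option 6 13. Option 4 eliminated.
Round 2: Option 1 11, Option 2 8, Option 3 15, Option 5 23, Option 6 13. Option 2 eliminated.
Round 3: Option 1 11, Option 3 15, Option 5 31, Option 6 13. Option 1 eliminated.
Round 4: Option 3 15, Option 5 31, Option 6 24. Option 3 eliminated.
Round 5: Option 5 46, Option 6 24. Option 5 has a majority (≥36).

Option 5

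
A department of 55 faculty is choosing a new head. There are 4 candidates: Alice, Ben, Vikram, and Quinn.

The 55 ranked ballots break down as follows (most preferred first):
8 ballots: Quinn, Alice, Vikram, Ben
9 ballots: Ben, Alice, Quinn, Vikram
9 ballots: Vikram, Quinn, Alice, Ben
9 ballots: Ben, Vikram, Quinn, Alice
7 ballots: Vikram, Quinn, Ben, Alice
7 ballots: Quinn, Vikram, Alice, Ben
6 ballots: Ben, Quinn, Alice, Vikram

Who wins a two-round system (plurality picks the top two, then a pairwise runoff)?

Round 1 first-place votes: Alice 0, Ben 24, Vikram 16, Quinn 15. Ben and Vikram advance.
Runoff: Ben is ranked above Vikram on 24 ballots, Vikram above Ben on 31.

Vikram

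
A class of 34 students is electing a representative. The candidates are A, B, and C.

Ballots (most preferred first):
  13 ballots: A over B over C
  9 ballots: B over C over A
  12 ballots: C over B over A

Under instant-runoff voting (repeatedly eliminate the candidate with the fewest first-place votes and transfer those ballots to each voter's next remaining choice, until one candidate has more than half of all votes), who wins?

C

Round 1: A 13, B 9, C 12. B eliminated.
Round 2: A 13, C 21. C has a majority (≥18).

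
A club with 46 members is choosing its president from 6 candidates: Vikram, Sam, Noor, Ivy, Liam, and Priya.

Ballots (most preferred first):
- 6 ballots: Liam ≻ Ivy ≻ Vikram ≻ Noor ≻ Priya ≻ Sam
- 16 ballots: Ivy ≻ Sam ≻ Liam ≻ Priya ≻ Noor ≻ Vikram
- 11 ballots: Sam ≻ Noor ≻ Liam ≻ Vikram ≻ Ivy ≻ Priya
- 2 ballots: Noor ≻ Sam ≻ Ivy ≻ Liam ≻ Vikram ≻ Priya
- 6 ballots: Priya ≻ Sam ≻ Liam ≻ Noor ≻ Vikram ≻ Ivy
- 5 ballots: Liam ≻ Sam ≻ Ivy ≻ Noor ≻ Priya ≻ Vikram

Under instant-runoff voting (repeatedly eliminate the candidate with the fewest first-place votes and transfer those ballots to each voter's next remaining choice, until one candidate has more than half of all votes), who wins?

Sam

Round 1: Vikram 0, Sam 11, Noor 2, Ivy 16, Liam 11, Priya 6. Vikram eliminated.
Round 2: Sam 11, Noor 2, Ivy 16, Liam 11, Priya 6. Noor eliminated.
Round 3: Sam 13, Ivy 16, Liam 11, Priya 6. Priya eliminated.
Round 4: Sam 19, Ivy 16, Liam 11. Liam eliminated.
Round 5: Sam 24, Ivy 22. Sam has a majority (≥24).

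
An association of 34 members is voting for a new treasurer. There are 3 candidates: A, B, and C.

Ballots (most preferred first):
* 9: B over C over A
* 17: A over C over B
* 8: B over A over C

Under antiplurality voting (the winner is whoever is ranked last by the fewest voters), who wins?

Last-place votes: A 9, B 17, C 8.

C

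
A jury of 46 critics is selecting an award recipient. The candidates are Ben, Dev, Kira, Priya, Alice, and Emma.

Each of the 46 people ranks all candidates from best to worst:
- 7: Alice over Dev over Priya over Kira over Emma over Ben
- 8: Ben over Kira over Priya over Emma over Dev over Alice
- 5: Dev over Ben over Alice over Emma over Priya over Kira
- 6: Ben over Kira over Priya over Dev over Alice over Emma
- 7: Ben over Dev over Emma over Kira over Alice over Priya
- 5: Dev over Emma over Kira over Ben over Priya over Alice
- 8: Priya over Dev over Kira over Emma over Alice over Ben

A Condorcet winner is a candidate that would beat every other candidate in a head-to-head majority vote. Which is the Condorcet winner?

Dev

Dev vs Ben: 25–21
Dev vs Kira: 32–14
Dev vs Priya: 24–22
Dev vs Alice: 39–7
Dev vs Emma: 38–8
Dev beats every other candidate.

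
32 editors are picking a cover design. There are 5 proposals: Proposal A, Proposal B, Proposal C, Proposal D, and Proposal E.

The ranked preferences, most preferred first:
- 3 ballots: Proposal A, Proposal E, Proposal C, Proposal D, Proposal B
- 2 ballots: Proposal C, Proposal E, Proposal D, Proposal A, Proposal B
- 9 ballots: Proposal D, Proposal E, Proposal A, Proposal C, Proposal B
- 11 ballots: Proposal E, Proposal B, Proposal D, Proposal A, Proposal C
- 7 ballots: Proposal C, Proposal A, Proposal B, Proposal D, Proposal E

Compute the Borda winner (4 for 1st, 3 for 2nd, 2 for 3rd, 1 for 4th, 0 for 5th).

Proposal A: 3×4 + 2×1 + 9×2 + 11×1 + 7×3 = 64
Proposal B: 3×0 + 2×0 + 9×0 + 11×3 + 7×2 = 47
Proposal C: 3×2 + 2×4 + 9×1 + 11×0 + 7×4 = 51
Proposal D: 3×1 + 2×2 + 9×4 + 11×2 + 7×1 = 72
Proposal E: 3×3 + 2×3 + 9×3 + 11×4 + 7×0 = 86

Proposal E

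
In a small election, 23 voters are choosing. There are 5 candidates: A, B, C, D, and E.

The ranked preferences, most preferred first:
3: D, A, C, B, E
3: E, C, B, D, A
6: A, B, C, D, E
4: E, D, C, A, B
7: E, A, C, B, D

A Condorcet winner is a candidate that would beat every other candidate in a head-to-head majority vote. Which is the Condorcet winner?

E vs A: 14–9
E vs B: 14–9
E vs C: 14–9
E vs D: 14–9
E beats every other candidate.

E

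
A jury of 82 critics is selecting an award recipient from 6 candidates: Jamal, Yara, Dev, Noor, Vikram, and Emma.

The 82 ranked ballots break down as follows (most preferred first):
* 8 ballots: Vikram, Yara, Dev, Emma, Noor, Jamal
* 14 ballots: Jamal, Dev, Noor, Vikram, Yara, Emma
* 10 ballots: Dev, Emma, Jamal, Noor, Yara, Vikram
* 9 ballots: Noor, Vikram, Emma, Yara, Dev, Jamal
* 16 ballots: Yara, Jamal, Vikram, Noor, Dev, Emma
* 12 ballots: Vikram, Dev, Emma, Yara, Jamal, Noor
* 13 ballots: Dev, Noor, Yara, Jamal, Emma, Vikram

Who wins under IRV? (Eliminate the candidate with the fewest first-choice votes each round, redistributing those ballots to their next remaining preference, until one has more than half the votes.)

Round 1: Jamal 14, Yara 16, Dev 23, Noor 9, Vikram 20, Emma 0. Emma eliminated.
Round 2: Jamal 14, Yara 16, Dev 23, Noor 9, Vikram 20. Noor eliminated.
Round 3: Jamal 14, Yara 16, Dev 23, Vikram 29. Jamal eliminated.
Round 4: Yara 16, Dev 37, Vikram 29. Yara eliminated.
Round 5: Dev 37, Vikram 45. Vikram has a majority (≥42).

Vikram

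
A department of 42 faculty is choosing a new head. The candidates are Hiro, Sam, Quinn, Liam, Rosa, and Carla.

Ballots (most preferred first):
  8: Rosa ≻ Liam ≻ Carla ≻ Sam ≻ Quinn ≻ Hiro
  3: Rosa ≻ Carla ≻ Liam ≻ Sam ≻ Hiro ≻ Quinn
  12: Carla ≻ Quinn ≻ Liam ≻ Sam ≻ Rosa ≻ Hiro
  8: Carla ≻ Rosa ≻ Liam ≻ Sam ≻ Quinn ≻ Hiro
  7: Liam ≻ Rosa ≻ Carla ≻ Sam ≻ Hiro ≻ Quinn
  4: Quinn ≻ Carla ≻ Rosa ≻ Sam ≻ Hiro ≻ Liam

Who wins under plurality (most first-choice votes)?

First-place votes: Hiro 0, Sam 0, Quinn 4, Liam 7, Rosa 11, Carla 20.

Carla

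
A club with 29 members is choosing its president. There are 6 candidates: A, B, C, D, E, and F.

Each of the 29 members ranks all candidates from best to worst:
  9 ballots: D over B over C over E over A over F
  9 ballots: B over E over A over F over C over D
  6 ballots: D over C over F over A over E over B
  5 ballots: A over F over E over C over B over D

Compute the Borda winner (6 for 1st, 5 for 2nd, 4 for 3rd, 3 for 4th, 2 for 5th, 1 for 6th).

B

A: 9×2 + 9×4 + 6×3 + 5×6 = 102
B: 9×5 + 9×6 + 6×1 + 5×2 = 115
C: 9×4 + 9×2 + 6×5 + 5×3 = 99
D: 9×6 + 9×1 + 6×6 + 5×1 = 104
E: 9×3 + 9×5 + 6×2 + 5×4 = 104
F: 9×1 + 9×3 + 6×4 + 5×5 = 85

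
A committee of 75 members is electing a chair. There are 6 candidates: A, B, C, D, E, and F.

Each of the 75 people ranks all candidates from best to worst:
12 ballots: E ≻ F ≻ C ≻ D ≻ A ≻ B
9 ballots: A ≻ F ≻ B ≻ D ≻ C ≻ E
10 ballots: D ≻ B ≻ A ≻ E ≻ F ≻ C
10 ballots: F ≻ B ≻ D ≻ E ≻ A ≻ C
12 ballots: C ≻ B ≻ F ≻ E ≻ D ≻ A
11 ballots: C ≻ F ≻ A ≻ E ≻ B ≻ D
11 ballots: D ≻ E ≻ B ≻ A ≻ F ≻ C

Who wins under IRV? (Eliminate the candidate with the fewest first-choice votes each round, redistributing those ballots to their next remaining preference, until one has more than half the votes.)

Round 1: A 9, B 0, C 23, D 21, E 12, F 10. B eliminated.
Round 2: A 9, C 23, D 21, E 12, F 10. A eliminated.
Round 3: C 23, D 21, E 12, F 19. E eliminated.
Round 4: C 23, D 21, F 31. D eliminated.
Round 5: C 23, F 52. F has a majority (≥38).

F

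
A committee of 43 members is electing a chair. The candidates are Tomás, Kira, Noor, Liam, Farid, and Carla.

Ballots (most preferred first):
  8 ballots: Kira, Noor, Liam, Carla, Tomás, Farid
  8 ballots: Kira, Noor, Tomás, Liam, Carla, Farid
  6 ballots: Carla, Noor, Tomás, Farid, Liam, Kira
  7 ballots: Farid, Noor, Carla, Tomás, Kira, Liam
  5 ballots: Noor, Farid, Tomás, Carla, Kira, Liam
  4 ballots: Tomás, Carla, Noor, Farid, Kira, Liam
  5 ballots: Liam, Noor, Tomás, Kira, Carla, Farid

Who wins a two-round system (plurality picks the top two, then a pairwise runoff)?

Round 1 first-place votes: Tomás 4, Kira 16, Noor 5, Liam 5, Farid 7, Carla 6. Kira and Farid advance.
Runoff: Kira is ranked above Farid on 21 ballots, Farid above Kira on 22.

Farid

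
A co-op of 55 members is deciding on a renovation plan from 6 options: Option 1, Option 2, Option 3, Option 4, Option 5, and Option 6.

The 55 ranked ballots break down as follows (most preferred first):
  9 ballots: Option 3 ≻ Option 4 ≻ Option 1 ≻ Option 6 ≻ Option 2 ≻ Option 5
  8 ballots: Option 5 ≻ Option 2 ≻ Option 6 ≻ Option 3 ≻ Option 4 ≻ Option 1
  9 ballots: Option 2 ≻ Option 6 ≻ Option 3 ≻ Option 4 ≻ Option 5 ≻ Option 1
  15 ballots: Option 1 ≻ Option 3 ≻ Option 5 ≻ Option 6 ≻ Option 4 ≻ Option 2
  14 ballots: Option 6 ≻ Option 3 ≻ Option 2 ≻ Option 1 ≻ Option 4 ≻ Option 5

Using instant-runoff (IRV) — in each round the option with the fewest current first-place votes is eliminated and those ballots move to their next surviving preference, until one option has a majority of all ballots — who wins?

Option 2

Round 1: Option 1 15, Option 2 9, Option 3 9, Option 4 0, Option 5 8, Option 6 14. Option 4 eliminated.
Round 2: Option 1 15, Option 2 9, Option 3 9, Option 5 8, Option 6 14. Option 5 eliminated.
Round 3: Option 1 15, Option 2 17, Option 3 9, Option 6 14. Option 3 eliminated.
Round 4: Option 1 24, Option 2 17, Option 6 14. Option 6 eliminated.
Round 5: Option 1 24, Option 2 31. Option 2 has a majority (≥28).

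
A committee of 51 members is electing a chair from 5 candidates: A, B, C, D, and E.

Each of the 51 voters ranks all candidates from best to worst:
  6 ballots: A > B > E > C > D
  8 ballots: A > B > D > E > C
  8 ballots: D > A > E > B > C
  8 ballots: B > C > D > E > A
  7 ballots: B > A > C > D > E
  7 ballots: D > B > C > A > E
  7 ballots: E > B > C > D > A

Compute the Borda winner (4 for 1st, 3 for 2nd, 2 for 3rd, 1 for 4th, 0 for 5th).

B

A: 6×4 + 8×4 + 8×3 + 8×0 + 7×3 + 7×1 + 7×0 = 108
B: 6×3 + 8×3 + 8×1 + 8×4 + 7×4 + 7×3 + 7×3 = 152
C: 6×1 + 8×0 + 8×0 + 8×3 + 7×2 + 7×2 + 7×2 = 72
D: 6×0 + 8×2 + 8×4 + 8×2 + 7×1 + 7×4 + 7×1 = 106
E: 6×2 + 8×1 + 8×2 + 8×1 + 7×0 + 7×0 + 7×4 = 72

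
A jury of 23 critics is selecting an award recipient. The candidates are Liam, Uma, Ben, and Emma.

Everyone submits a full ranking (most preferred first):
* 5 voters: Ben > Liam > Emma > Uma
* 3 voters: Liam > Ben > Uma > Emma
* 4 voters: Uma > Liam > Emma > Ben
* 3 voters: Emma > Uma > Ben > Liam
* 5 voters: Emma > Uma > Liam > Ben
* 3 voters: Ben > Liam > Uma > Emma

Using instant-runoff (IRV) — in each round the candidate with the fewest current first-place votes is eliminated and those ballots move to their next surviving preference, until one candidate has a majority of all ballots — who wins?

Emma

Round 1: Liam 3, Uma 4, Ben 8, Emma 8. Liam eliminated.
Round 2: Uma 4, Ben 11, Emma 8. Uma eliminated.
Round 3: Ben 11, Emma 12. Emma has a majority (≥12).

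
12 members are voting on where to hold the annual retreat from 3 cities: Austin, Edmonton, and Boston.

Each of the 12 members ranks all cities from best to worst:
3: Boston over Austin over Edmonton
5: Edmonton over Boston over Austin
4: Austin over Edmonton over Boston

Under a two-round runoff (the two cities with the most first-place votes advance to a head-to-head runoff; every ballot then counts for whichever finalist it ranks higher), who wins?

Austin

Round 1 first-place votes: Austin 4, Edmonton 5, Boston 3. Edmonton and Austin advance.
Runoff: Edmonton is ranked above Austin on 5 ballots, Austin above Edmonton on 7.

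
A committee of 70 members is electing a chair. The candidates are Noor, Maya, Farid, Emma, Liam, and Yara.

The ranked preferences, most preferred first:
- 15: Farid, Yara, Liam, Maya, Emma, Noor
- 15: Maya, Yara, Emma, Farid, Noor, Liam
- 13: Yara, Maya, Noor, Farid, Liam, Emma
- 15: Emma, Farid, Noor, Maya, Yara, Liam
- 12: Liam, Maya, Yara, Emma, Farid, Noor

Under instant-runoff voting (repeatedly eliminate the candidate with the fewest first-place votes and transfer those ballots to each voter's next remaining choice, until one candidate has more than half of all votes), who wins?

Round 1: Noor 0, Maya 15, Farid 15, Emma 15, Liam 12, Yara 13. Noor eliminated.
Round 2: Maya 15, Farid 15, Emma 15, Liam 12, Yara 13. Liam eliminated.
Round 3: Maya 27, Farid 15, Emma 15, Yara 13. Yara eliminated.
Round 4: Maya 40, Farid 15, Emma 15. Maya has a majority (≥36).

Maya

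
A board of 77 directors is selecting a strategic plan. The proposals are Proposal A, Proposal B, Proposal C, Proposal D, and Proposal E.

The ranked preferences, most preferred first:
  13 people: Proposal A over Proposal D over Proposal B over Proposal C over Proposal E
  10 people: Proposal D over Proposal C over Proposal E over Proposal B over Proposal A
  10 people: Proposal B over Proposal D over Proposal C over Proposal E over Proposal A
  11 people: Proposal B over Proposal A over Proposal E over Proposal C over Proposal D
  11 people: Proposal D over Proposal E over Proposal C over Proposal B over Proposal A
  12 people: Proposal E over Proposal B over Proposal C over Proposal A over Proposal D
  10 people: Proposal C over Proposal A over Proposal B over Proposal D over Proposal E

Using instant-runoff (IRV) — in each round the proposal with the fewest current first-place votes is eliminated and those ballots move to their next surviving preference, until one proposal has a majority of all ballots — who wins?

Round 1: Proposal A 13, Proposal B 21, Proposal C 10, Proposal D 21, Proposal E 12. Proposal C eliminated.
Round 2: Proposal A 23, Proposal B 21, Proposal D 21, Proposal E 12. Proposal E eliminated.
Round 3: Proposal A 23, Proposal B 33, Proposal D 21. Proposal D eliminated.
Round 4: Proposal A 23, Proposal B 54. Proposal B has a majority (≥39).

Proposal B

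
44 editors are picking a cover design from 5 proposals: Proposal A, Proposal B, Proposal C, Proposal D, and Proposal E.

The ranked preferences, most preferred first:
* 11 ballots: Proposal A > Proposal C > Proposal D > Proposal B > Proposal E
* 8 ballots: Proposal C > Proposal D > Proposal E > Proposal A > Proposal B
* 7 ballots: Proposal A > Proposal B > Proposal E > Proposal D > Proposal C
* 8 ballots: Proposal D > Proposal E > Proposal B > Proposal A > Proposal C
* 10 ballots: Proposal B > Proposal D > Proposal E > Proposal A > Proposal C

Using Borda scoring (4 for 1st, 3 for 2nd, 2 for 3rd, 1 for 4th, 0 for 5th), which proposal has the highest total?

Proposal D

Proposal A: 11×4 + 8×1 + 7×4 + 8×1 + 10×1 = 98
Proposal B: 11×1 + 8×0 + 7×3 + 8×2 + 10×4 = 88
Proposal C: 11×3 + 8×4 + 7×0 + 8×0 + 10×0 = 65
Proposal D: 11×2 + 8×3 + 7×1 + 8×4 + 10×3 = 115
Proposal E: 11×0 + 8×2 + 7×2 + 8×3 + 10×2 = 74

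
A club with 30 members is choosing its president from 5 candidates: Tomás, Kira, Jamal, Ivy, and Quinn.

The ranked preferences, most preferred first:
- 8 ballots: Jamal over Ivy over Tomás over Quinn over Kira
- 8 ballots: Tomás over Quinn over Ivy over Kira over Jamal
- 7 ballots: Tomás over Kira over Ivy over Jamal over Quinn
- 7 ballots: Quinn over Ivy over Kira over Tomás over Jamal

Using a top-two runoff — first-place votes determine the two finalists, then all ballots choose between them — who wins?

Round 1 first-place votes: Tomás 15, Kira 0, Jamal 8, Ivy 0, Quinn 7. Tomás and Jamal advance.
Runoff: Tomás is ranked above Jamal on 22 ballots, Jamal above Tomás on 8.

Tomás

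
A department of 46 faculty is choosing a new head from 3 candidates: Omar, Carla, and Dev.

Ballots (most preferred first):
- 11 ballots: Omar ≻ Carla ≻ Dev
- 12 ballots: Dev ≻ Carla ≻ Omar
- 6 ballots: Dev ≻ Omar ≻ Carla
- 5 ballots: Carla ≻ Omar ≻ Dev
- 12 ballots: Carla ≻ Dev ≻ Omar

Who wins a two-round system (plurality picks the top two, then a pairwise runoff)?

Carla

Round 1 first-place votes: Omar 11, Carla 17, Dev 18. Dev and Carla advance.
Runoff: Dev is ranked above Carla on 18 ballots, Carla above Dev on 28.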